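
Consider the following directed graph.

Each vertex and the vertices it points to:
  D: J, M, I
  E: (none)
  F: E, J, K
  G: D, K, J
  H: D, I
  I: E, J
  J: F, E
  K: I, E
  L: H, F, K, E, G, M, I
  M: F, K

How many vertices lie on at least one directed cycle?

A vertex is on a directed cycle iff it belongs to a strongly connected component of size ≥ 2 (or has a self-loop).
The vertices on cycles are {F, I, J, K} — 4 in total.

4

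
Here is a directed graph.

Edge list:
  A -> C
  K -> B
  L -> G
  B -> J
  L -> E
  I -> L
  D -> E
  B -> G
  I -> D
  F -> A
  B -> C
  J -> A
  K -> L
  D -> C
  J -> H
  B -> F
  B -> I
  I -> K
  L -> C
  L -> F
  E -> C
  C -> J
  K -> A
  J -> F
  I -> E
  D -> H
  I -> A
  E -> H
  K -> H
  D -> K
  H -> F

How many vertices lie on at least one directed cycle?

9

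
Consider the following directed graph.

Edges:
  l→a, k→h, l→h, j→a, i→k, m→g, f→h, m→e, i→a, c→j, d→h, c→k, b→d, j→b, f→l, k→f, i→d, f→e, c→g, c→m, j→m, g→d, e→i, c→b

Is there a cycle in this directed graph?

Yes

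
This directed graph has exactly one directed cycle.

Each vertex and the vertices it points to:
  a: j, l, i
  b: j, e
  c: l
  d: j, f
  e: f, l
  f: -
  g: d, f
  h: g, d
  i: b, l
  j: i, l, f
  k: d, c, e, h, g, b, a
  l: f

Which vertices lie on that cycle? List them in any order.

b, i, j

DFS with gray/black marking from b:
b gray
  j gray
    i gray
      i→b: b is gray → back edge
Back edge closes the cycle b → j → i → b; its vertices are {b, i, j}.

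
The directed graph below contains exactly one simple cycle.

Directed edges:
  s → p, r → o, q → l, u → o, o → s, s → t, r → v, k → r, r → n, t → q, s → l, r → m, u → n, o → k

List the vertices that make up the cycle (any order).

k, o, r

DFS with gray/black marking from o:
o gray
  s gray
    t gray
      q gray
        l gray
        l black
      q black
    t black
    p gray
    p black
    s→l: l black — skip
  s black
  k gray
    r gray
      m gray
      m black
      r→o: o is gray → back edge
Back edge closes the cycle o → k → r → o; its vertices are {k, o, r}.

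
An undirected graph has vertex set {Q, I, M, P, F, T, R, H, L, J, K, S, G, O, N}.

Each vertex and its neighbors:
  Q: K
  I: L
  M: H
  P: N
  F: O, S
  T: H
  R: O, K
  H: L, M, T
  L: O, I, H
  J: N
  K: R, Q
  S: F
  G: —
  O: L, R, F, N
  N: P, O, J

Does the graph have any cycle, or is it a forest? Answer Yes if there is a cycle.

No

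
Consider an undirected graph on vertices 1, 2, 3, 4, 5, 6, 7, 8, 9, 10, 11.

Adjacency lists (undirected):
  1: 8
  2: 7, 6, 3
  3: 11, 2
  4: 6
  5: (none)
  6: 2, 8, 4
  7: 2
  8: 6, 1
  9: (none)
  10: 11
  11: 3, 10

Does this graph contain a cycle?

DFS, tracking each vertex's parent; an edge to a visited non-parent vertex closes a cycle.
Start from 3:
visit 3 (parent –)
  visit 11 (parent 3)
    11–3: parent, skip
    visit 10 (parent 11)
      10–11: parent, skip
  visit 2 (parent 3)
    visit 7 (parent 2)
      7–2: parent, skip
    visit 6 (parent 2)
      6–2: parent, skip
      visit 8 (parent 6)
        8–6: parent, skip
        visit 1 (parent 8)
          1–8: parent, skip
      visit 4 (parent 6)
        4–6: parent, skip
    2–3: parent, skip
visit 5 (parent –)
visit 9 (parent –)
No non-parent visited neighbor found — the graph is a forest.

No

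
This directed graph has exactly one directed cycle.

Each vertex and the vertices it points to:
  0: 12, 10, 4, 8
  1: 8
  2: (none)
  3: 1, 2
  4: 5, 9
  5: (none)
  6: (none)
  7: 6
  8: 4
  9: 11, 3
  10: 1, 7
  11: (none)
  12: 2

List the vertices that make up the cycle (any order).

DFS with gray/black marking from 4:
4 gray
  5 gray
  5 black
  9 gray
    11 gray
    11 black
    3 gray
      1 gray
        8 gray
          8→4: 4 is gray → back edge
Back edge closes the cycle 4 → 9 → 3 → 1 → 8 → 4; its vertices are {1, 3, 4, 8, 9}.

1, 3, 4, 8, 9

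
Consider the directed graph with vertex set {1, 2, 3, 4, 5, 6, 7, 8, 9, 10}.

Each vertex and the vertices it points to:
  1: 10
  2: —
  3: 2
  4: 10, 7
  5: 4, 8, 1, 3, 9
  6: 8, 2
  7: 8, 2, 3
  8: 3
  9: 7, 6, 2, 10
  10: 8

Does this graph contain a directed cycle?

DFS with white/gray/black marking, starting from 10:
10 gray
  8 gray
    3 gray
      2 gray
      2 black
    3 black
  8 black
10 black
1 gray
  1→10: 10 black — skip
1 black
4 gray
  4→10: 10 black — skip
  7 gray
    7→8: 8 black — skip
    7→2: 2 black — skip
    7→3: 3 black — skip
  7 black
4 black
5 gray
  5→4: 4 black — skip
  5→8: 8 black — skip
  5→1: 1 black — skip
  5→3: 3 black — skip
  9 gray
    9→7: 7 black — skip
    6 gray
      6→8: 8 black — skip
      6→2: 2 black — skip
    6 black
    9→2: 2 black — skip
    9→10: 10 black — skip
  9 black
5 black
Every edge goes to a white or black vertex — no back edge, so the graph is acyclic.

No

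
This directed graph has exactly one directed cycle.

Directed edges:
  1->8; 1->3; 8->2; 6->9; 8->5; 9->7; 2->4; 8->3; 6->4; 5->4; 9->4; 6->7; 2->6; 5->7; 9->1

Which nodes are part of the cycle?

1, 2, 6, 8, 9

DFS with gray/black marking from 1:
1 gray
  3 gray
  3 black
  8 gray
    5 gray
      7 gray
      7 black
      4 gray
      4 black
    5 black
    8→3: 3 black — skip
    2 gray
      6 gray
        6→4: 4 black — skip
        6→7: 7 black — skip
        9 gray
          9→7: 7 black — skip
          9→4: 4 black — skip
          9→1: 1 is gray → back edge
Back edge closes the cycle 1 → 8 → 2 → 6 → 9 → 1; its vertices are {1, 2, 6, 8, 9}.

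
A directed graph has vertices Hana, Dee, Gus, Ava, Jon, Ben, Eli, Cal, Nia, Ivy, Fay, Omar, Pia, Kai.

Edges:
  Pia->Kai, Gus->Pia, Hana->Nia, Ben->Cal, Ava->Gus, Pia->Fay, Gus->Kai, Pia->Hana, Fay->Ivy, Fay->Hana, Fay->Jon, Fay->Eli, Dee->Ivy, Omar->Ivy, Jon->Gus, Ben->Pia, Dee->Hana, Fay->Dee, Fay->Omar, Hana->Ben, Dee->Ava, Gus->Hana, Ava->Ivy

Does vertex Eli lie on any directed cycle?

No

Eli lies on a cycle iff there is a path from Eli back to itself.
Exploring from Eli, it never reaches itself; equivalently, its strongly connected component is a singleton.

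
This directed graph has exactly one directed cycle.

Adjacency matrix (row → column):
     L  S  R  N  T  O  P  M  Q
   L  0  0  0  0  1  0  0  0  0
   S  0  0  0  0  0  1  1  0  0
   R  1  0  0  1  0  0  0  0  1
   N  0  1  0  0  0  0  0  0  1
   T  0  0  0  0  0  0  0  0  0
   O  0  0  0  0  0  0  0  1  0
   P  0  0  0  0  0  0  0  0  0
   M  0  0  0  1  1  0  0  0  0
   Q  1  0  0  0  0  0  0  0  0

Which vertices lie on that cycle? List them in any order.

DFS with gray/black marking from N:
N gray
  Q gray
    L gray
      T gray
      T black
    L black
  Q black
  S gray
    O gray
      M gray
        M→T: T black — skip
        M→N: N is gray → back edge
Back edge closes the cycle N → S → O → M → N; its vertices are {M, N, O, S}.

M, N, O, S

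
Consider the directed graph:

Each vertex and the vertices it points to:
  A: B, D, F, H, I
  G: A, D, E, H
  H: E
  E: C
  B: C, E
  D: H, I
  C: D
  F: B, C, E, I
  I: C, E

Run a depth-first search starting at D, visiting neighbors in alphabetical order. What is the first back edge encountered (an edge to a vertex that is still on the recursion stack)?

DFS from D (visiting neighbors in alphabetical order); mark gray on enter, black on exit:
D gray
  H gray
    E gray
      C gray
        C→D: D is gray → back edge
First back edge: C → D.

C->D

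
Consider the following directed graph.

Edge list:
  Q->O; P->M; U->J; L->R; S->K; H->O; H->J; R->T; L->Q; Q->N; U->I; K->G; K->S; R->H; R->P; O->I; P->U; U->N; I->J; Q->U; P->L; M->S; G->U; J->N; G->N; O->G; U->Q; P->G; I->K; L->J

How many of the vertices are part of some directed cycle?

A vertex is on a directed cycle iff it belongs to a strongly connected component of size ≥ 2 (or has a self-loop).
The vertices on cycles are {G, I, K, L, O, P, Q, R, S, U} — 10 in total.

10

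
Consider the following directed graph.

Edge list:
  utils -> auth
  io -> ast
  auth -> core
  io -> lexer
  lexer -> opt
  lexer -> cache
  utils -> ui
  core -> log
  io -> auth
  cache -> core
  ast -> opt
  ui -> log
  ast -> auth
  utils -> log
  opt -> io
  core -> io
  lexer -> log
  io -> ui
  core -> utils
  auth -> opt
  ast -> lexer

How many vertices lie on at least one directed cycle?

A vertex is on a directed cycle iff it belongs to a strongly connected component of size ≥ 2 (or has a self-loop).
The vertices on cycles are {io, ast, opt, auth, core, cache, lexer, utils} — 8 in total.

8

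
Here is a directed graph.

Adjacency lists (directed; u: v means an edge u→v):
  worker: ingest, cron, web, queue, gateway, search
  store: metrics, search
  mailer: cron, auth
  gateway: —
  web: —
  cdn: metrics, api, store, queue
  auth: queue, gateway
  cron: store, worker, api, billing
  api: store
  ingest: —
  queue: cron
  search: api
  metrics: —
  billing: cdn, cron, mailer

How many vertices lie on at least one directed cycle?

10

A vertex is on a directed cycle iff it belongs to a strongly connected component of size ≥ 2 (or has a self-loop).
The vertices on cycles are {api, cdn, auth, cron, queue, store, mailer, search, worker, billing} — 10 in total.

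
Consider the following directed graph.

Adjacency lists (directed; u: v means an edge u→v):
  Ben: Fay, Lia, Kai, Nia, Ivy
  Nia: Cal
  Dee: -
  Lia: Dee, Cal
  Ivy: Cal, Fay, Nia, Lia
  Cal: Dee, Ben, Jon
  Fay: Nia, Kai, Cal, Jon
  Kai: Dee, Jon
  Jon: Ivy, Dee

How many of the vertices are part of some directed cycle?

A vertex is on a directed cycle iff it belongs to a strongly connected component of size ≥ 2 (or has a self-loop).
The vertices on cycles are {Ben, Cal, Fay, Ivy, Jon, Kai, Lia, Nia} — 8 in total.

8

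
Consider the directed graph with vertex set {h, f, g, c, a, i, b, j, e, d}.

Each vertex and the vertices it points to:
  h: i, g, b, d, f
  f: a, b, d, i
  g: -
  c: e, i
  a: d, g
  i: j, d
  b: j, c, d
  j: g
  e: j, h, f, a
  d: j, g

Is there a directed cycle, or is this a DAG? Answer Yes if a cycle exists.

DFS with white/gray/black marking, starting from f:
f gray
  a gray
    d gray
      j gray
        g gray
        g black
      j black
      d→g: g black — skip
    d black
    a→g: g black — skip
  a black
  b gray
    b→j: j black — skip
    c gray
      e gray
        e→j: j black — skip
        h gray
          i gray
            i→j: j black — skip
            i→d: d black — skip
          i black
          h→g: g black — skip
          h→b: b is gray → back edge
Back edge found, so a cycle exists: b → c → e → h → b.

Yes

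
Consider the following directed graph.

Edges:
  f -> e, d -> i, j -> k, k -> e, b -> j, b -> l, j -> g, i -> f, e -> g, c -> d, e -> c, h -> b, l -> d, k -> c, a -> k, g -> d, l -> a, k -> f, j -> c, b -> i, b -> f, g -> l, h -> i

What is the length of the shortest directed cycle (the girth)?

For each vertex v, BFS finds the shortest path from v back to v.
The shortest such closed walk is l → a → k → e → g → l, length 5.

5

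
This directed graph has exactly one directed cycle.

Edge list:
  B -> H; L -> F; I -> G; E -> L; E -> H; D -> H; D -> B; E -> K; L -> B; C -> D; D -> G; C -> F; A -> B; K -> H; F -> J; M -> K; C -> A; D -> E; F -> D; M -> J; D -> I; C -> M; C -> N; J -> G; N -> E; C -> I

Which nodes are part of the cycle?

D, E, F, L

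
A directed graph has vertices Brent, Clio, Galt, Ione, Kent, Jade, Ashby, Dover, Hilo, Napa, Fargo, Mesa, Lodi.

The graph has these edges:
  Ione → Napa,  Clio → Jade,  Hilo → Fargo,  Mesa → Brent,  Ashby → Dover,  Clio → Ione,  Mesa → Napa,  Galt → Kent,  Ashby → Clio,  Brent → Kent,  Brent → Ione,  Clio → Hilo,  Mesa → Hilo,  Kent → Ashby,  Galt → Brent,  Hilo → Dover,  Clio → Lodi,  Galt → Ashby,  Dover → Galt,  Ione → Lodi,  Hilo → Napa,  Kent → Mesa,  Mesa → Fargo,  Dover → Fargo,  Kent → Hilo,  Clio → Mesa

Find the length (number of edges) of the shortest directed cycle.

For each vertex v, BFS finds the shortest path from v back to v.
The shortest such closed walk is Galt → Ashby → Dover → Galt, length 3.

3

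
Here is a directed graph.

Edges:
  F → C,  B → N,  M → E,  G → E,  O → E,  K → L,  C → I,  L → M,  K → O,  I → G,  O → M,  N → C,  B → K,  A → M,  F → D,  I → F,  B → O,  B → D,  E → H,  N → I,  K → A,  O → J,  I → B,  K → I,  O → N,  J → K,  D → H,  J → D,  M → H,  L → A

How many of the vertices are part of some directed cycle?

8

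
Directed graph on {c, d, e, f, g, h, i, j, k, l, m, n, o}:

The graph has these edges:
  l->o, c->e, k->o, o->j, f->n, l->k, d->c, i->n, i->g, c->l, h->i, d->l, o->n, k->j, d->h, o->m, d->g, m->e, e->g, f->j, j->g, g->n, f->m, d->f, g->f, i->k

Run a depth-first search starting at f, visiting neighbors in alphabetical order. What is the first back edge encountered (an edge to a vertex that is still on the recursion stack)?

DFS from f (visiting neighbors in alphabetical order); mark gray on enter, black on exit:
f gray
  j gray
    g gray
      g→f: f is gray → back edge
First back edge: g → f.

g→f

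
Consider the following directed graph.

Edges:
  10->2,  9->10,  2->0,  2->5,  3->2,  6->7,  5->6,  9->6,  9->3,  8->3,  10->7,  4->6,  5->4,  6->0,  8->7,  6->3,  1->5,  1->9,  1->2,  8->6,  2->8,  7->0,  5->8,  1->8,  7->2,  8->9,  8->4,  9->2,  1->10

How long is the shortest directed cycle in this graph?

3

For each vertex v, BFS finds the shortest path from v back to v.
The shortest such closed walk is 9 → 2 → 8 → 9, length 3.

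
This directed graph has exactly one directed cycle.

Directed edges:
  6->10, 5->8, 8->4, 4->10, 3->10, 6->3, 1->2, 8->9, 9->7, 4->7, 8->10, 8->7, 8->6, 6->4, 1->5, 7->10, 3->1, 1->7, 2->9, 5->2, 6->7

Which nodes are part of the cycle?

DFS with gray/black marking from 6:
6 gray
  3 gray
    10 gray
    10 black
    1 gray
      5 gray
        8 gray
          9 gray
            7 gray
              7→10: 10 black — skip
            7 black
          9 black
          8→7: 7 black — skip
          4 gray
            4→10: 10 black — skip
            4→7: 7 black — skip
          4 black
          8→6: 6 is gray → back edge
Back edge closes the cycle 6 → 3 → 1 → 5 → 8 → 6; its vertices are {1, 3, 5, 6, 8}.

1, 3, 5, 6, 8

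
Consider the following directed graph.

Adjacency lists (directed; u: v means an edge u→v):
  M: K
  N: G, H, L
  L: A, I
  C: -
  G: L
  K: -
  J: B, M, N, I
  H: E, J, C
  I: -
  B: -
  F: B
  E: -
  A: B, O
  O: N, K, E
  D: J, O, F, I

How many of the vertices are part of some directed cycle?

A vertex is on a directed cycle iff it belongs to a strongly connected component of size ≥ 2 (or has a self-loop).
The vertices on cycles are {A, G, H, J, L, N, O} — 7 in total.

7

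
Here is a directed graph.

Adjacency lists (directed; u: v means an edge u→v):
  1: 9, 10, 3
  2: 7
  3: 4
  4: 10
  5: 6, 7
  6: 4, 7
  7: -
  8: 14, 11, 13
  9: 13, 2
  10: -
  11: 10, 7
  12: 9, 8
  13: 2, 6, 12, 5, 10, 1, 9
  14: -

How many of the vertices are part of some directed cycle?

5

A vertex is on a directed cycle iff it belongs to a strongly connected component of size ≥ 2 (or has a self-loop).
The vertices on cycles are {1, 8, 9, 12, 13} — 5 in total.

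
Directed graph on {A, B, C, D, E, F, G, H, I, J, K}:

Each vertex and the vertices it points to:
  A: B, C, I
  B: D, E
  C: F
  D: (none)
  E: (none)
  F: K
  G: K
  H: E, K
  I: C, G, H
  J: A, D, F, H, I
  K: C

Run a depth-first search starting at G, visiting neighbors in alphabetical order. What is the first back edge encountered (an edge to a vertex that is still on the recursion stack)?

F→K

DFS from G (visiting neighbors in alphabetical order); mark gray on enter, black on exit:
G gray
  K gray
    C gray
      F gray
        F→K: K is gray → back edge
First back edge: F → K.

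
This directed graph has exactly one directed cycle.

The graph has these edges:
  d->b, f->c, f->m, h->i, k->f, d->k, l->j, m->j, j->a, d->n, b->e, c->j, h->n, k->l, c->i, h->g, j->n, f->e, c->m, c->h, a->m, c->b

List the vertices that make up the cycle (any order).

a, j, m

DFS with gray/black marking from m:
m gray
  j gray
    n gray
    n black
    a gray
      a→m: m is gray → back edge
Back edge closes the cycle m → j → a → m; its vertices are {a, j, m}.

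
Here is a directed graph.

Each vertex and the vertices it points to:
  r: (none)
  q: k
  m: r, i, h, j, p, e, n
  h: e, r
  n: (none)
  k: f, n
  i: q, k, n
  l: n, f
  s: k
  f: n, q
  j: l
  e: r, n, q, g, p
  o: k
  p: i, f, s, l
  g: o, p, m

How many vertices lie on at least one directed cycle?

7

A vertex is on a directed cycle iff it belongs to a strongly connected component of size ≥ 2 (or has a self-loop).
The vertices on cycles are {e, f, g, h, k, m, q} — 7 in total.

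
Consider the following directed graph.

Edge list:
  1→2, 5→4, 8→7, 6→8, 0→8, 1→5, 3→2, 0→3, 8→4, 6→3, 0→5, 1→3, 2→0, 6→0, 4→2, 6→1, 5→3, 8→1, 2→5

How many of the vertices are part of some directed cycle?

7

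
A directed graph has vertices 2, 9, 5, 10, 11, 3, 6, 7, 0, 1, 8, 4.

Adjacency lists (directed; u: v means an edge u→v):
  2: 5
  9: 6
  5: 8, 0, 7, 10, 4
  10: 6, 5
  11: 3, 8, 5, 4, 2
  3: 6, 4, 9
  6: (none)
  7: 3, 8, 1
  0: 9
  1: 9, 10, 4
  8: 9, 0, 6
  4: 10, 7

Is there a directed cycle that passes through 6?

No

6 lies on a cycle iff there is a path from 6 back to itself.
Exploring from 6, it never reaches itself; equivalently, its strongly connected component is a singleton.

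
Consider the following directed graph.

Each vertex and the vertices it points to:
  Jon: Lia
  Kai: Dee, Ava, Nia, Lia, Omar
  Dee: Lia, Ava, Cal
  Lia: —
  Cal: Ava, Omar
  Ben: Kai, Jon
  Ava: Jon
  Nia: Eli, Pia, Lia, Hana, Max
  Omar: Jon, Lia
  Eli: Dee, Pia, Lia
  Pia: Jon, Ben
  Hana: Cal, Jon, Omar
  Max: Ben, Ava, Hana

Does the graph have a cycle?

DFS with white/gray/black marking, starting from Pia:
Pia gray
  Jon gray
    Lia gray
    Lia black
  Jon black
  Ben gray
    Kai gray
      Dee gray
        Dee→Lia: Lia black — skip
        Ava gray
          Ava→Jon: Jon black — skip
        Ava black
        Cal gray
          Cal→Ava: Ava black — skip
          Omar gray
            Omar→Jon: Jon black — skip
            Omar→Lia: Lia black — skip
          Omar black
        Cal black
      Dee black
      Kai→Ava: Ava black — skip
      Nia gray
        Eli gray
          Eli→Dee: Dee black — skip
          Eli→Pia: Pia is gray → back edge
Back edge found, so a cycle exists: Pia → Ben → Kai → Nia → Eli → Pia.

Yes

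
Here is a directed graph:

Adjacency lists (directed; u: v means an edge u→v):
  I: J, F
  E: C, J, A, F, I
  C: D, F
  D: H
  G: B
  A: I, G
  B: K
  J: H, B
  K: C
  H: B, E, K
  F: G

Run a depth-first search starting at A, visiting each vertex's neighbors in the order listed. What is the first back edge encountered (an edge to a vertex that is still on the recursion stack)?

DFS from A (visiting each vertex's neighbors in the order listed); mark gray on enter, black on exit:
A gray
  I gray
    J gray
      H gray
        B gray
          K gray
            C gray
              D gray
                D→H: H is gray → back edge
First back edge: D → H.

D->H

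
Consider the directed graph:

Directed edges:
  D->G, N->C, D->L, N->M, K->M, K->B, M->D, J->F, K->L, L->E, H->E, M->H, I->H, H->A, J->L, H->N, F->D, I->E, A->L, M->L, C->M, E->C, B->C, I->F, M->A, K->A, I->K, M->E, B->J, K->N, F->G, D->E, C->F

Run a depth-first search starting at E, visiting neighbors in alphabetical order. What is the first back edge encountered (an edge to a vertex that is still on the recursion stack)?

DFS from E (visiting neighbors in alphabetical order); mark gray on enter, black on exit:
E gray
  C gray
    F gray
      D gray
        D→E: E is gray → back edge
First back edge: D → E.

D→E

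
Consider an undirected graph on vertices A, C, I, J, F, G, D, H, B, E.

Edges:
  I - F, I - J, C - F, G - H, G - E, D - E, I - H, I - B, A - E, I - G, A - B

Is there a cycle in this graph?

DFS, tracking each vertex's parent; an edge to a visited non-parent vertex closes a cycle.
Start from B:
visit B (parent –)
  visit A (parent B)
    visit E (parent A)
      visit G (parent E)
        visit I (parent G)
          visit J (parent I)
            J–I: parent, skip
          visit H (parent I)
            H–I: parent, skip
            H–G: G visited and ≠ parent → cycle
Cycle: G – I – H – G.

Yes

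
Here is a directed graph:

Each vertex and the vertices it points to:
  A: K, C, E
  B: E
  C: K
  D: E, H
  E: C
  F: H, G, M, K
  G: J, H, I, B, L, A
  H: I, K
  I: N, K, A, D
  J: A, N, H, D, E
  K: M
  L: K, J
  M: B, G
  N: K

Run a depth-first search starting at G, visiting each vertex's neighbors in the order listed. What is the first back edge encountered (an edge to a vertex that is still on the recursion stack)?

DFS from G (visiting each vertex's neighbors in the order listed); mark gray on enter, black on exit:
G gray
  J gray
    A gray
      K gray
        M gray
          B gray
            E gray
              C gray
                C→K: K is gray → back edge
First back edge: C → K.

C->K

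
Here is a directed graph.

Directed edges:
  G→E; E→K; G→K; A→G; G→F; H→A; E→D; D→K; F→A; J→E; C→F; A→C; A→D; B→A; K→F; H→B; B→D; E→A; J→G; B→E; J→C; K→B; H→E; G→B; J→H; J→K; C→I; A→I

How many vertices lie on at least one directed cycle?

8

A vertex is on a directed cycle iff it belongs to a strongly connected component of size ≥ 2 (or has a self-loop).
The vertices on cycles are {A, B, C, D, E, F, G, K} — 8 in total.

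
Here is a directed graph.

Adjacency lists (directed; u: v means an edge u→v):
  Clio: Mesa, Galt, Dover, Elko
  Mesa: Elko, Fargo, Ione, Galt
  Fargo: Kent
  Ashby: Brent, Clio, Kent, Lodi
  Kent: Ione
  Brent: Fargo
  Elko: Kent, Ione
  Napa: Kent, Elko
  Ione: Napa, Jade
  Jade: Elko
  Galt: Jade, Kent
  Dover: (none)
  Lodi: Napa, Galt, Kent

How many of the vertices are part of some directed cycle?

5

A vertex is on a directed cycle iff it belongs to a strongly connected component of size ≥ 2 (or has a self-loop).
The vertices on cycles are {Elko, Ione, Jade, Kent, Napa} — 5 in total.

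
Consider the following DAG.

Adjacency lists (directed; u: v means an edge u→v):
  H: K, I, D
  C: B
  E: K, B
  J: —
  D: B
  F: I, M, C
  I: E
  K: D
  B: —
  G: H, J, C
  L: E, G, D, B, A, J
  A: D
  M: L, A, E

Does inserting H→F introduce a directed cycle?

Yes

Adding H→F creates a cycle iff F can already reach H.
Path from F: F → M → L → G → H.
So F → … → H → F is a cycle.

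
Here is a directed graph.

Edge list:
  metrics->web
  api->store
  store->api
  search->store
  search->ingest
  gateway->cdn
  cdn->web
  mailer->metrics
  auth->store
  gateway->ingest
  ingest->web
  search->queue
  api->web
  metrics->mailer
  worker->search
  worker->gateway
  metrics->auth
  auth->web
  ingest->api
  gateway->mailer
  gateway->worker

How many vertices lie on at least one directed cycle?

6

A vertex is on a directed cycle iff it belongs to a strongly connected component of size ≥ 2 (or has a self-loop).
The vertices on cycles are {api, store, mailer, worker, gateway, metrics} — 6 in total.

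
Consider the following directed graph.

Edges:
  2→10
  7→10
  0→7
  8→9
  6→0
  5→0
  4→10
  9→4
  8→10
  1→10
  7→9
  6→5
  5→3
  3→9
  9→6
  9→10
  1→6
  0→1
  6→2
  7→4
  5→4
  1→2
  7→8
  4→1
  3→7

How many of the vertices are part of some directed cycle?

9

A vertex is on a directed cycle iff it belongs to a strongly connected component of size ≥ 2 (or has a self-loop).
The vertices on cycles are {0, 1, 3, 4, 5, 6, 7, 8, 9} — 9 in total.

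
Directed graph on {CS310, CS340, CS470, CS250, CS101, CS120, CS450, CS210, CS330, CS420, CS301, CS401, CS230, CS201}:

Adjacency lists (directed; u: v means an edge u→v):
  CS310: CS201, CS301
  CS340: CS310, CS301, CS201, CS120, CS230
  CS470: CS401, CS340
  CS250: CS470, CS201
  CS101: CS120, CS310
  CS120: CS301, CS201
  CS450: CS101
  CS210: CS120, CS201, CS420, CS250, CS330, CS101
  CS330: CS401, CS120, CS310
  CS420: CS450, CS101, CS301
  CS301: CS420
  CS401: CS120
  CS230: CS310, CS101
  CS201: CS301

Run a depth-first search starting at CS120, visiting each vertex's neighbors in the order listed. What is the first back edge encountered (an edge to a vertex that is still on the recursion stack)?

DFS from CS120 (visiting each vertex's neighbors in the order listed); mark gray on enter, black on exit:
CS120 gray
  CS301 gray
    CS420 gray
      CS450 gray
        CS101 gray
          CS101→CS120: CS120 is gray → back edge
First back edge: CS101 → CS120.

CS101→CS120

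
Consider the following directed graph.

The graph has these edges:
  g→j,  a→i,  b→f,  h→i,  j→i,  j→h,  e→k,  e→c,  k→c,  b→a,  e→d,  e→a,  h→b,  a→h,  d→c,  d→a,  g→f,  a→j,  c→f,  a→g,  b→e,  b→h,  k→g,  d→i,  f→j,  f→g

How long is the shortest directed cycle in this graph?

2

For each vertex v, BFS finds the shortest path from v back to v.
The shortest such closed walk is b → h → b, length 2.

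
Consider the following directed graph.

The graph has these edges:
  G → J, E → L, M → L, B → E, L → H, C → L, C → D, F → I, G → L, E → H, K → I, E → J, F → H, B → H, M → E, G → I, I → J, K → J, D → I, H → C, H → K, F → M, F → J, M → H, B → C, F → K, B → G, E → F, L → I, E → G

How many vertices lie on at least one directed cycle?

A vertex is on a directed cycle iff it belongs to a strongly connected component of size ≥ 2 (or has a self-loop).
The vertices on cycles are {C, E, F, H, L, M} — 6 in total.

6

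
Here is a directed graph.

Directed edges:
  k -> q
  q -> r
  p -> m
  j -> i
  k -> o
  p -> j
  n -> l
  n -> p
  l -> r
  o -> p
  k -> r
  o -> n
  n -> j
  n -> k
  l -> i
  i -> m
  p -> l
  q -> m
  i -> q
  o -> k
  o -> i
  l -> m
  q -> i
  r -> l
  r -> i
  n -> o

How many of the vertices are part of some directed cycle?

A vertex is on a directed cycle iff it belongs to a strongly connected component of size ≥ 2 (or has a self-loop).
The vertices on cycles are {i, k, l, n, o, q, r} — 7 in total.

7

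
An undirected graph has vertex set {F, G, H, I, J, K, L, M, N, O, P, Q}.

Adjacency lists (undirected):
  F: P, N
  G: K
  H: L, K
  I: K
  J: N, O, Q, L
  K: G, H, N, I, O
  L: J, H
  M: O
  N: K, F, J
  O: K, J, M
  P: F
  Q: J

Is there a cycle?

Yes

DFS, tracking each vertex's parent; an edge to a visited non-parent vertex closes a cycle.
Start from K:
visit K (parent –)
  visit G (parent K)
    G–K: parent, skip
  visit H (parent K)
    visit L (parent H)
      visit J (parent L)
        visit N (parent J)
          N–K: K visited and ≠ parent → cycle
Cycle: K – H – L – J – N – K.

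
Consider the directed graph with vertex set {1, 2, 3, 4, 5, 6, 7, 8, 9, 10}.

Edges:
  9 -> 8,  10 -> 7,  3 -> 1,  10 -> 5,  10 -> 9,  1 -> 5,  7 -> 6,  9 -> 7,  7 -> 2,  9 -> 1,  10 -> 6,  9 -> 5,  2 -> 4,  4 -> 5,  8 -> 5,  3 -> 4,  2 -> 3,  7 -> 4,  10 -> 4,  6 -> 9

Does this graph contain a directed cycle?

Yes

DFS with white/gray/black marking, starting from 1:
1 gray
  5 gray
  5 black
1 black
2 gray
  4 gray
    4→5: 5 black — skip
  4 black
  3 gray
    3→1: 1 black — skip
    3→4: 4 black — skip
  3 black
2 black
6 gray
  9 gray
    9→1: 1 black — skip
    8 gray
      8→5: 5 black — skip
    8 black
    7 gray
      7→2: 2 black — skip
      7→4: 4 black — skip
      7→6: 6 is gray → back edge
Back edge found, so a cycle exists: 6 → 9 → 7 → 6.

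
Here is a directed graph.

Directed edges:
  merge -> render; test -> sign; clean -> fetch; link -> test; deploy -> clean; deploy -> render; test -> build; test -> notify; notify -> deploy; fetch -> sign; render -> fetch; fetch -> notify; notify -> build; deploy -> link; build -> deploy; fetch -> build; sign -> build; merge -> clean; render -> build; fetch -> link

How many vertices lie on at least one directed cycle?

A vertex is on a directed cycle iff it belongs to a strongly connected component of size ≥ 2 (or has a self-loop).
The vertices on cycles are {link, sign, test, build, clean, fetch, deploy, notify, render} — 9 in total.

9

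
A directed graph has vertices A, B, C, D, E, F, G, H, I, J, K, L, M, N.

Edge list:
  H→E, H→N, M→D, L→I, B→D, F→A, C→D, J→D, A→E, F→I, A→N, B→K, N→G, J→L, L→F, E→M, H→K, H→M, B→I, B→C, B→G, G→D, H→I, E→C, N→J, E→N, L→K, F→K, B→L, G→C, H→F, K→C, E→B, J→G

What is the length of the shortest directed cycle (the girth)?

5

For each vertex v, BFS finds the shortest path from v back to v.
The shortest such closed walk is F → A → N → J → L → F, length 5.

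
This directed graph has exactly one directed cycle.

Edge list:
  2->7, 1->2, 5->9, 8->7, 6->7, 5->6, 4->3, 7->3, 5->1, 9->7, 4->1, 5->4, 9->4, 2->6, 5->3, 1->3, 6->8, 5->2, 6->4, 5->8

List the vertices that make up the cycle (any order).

1, 2, 4, 6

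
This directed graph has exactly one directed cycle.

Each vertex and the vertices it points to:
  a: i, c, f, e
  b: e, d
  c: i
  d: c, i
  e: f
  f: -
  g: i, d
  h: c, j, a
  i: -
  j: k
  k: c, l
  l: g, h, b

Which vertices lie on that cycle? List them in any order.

DFS with gray/black marking from l:
l gray
  g gray
    i gray
    i black
    d gray
      c gray
        c→i: i black — skip
      c black
      d→i: i black — skip
    d black
  g black
  h gray
    h→c: c black — skip
    j gray
      k gray
        k→c: c black — skip
        k→l: l is gray → back edge
Back edge closes the cycle l → h → j → k → l; its vertices are {h, j, k, l}.

h, j, k, l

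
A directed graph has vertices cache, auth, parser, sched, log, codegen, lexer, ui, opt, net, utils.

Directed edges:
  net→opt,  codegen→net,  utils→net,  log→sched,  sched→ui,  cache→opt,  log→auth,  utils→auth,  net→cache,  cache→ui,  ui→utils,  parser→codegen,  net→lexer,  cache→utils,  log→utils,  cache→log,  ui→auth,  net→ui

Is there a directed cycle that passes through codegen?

No

codegen lies on a cycle iff there is a path from codegen back to itself.
Exploring from codegen, it never reaches itself; equivalently, its strongly connected component is a singleton.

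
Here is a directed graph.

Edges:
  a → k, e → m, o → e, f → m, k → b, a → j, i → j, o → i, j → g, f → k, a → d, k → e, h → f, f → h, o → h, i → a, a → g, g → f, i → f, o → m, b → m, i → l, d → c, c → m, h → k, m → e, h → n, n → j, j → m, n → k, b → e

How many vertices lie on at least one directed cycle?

7

A vertex is on a directed cycle iff it belongs to a strongly connected component of size ≥ 2 (or has a self-loop).
The vertices on cycles are {e, f, g, h, j, m, n} — 7 in total.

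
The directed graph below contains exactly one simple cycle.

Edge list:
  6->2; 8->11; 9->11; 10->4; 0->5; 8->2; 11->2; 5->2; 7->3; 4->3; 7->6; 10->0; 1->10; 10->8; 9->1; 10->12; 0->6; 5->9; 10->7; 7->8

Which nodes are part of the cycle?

0, 1, 5, 9, 10

DFS with gray/black marking from 1:
1 gray
  10 gray
    7 gray
      3 gray
      3 black
      6 gray
        2 gray
        2 black
      6 black
      8 gray
        11 gray
          11→2: 2 black — skip
        11 black
        8→2: 2 black — skip
      8 black
    7 black
    10→8: 8 black — skip
    12 gray
    12 black
    0 gray
      5 gray
        5→2: 2 black — skip
        9 gray
          9→11: 11 black — skip
          9→1: 1 is gray → back edge
Back edge closes the cycle 1 → 10 → 0 → 5 → 9 → 1; its vertices are {0, 1, 5, 9, 10}.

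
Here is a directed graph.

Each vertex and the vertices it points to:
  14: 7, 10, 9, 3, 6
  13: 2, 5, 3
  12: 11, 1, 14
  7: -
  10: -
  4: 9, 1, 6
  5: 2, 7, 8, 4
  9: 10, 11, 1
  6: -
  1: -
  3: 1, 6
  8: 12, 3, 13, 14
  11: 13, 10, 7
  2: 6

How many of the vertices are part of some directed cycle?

A vertex is on a directed cycle iff it belongs to a strongly connected component of size ≥ 2 (or has a self-loop).
The vertices on cycles are {4, 5, 8, 9, 11, 12, 13, 14} — 8 in total.

8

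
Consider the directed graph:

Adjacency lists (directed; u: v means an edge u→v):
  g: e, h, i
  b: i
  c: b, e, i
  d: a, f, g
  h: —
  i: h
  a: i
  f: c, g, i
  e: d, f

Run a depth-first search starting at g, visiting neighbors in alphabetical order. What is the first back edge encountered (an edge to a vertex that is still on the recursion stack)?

c->e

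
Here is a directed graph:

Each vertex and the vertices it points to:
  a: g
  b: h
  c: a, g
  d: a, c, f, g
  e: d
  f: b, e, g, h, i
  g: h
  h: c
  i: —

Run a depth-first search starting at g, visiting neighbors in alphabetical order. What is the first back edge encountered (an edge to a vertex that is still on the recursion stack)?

DFS from g (visiting neighbors in alphabetical order); mark gray on enter, black on exit:
g gray
  h gray
    c gray
      a gray
        a→g: g is gray → back edge
First back edge: a → g.

a→g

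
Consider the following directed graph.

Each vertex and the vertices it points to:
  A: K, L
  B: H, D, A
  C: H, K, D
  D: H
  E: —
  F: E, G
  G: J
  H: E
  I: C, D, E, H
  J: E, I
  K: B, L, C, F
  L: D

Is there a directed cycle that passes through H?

No

H lies on a cycle iff there is a path from H back to itself.
Exploring from H, it never reaches itself; equivalently, its strongly connected component is a singleton.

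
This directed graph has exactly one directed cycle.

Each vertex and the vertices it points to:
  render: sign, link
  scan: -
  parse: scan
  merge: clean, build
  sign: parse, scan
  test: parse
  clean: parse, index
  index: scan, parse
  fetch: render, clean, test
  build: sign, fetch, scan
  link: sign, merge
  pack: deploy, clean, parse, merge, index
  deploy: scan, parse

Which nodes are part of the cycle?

link, build, fetch, merge, render

DFS with gray/black marking from merge:
merge gray
  clean gray
    parse gray
      scan gray
      scan black
    parse black
    index gray
      index→scan: scan black — skip
      index→parse: parse black — skip
    index black
  clean black
  build gray
    sign gray
      sign→parse: parse black — skip
      sign→scan: scan black — skip
    sign black
    fetch gray
      render gray
        render→sign: sign black — skip
        link gray
          link→sign: sign black — skip
          link→merge: merge is gray → back edge
Back edge closes the cycle merge → build → fetch → render → link → merge; its vertices are {link, build, fetch, merge, render}.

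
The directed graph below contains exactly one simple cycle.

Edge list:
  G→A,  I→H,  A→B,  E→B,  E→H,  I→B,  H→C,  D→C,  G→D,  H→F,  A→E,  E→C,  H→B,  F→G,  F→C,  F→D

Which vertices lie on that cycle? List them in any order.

DFS with gray/black marking from H:
H gray
  B gray
  B black
  F gray
    D gray
      C gray
      C black
    D black
    G gray
      A gray
        E gray
          E→C: C black — skip
          E→H: H is gray → back edge
Back edge closes the cycle H → F → G → A → E → H; its vertices are {A, E, F, G, H}.

A, E, F, G, H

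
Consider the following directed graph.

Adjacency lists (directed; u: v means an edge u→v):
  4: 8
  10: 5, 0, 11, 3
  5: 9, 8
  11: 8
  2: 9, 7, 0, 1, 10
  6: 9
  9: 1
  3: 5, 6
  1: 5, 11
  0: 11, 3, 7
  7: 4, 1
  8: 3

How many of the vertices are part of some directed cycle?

A vertex is on a directed cycle iff it belongs to a strongly connected component of size ≥ 2 (or has a self-loop).
The vertices on cycles are {1, 3, 5, 6, 8, 9, 11} — 7 in total.

7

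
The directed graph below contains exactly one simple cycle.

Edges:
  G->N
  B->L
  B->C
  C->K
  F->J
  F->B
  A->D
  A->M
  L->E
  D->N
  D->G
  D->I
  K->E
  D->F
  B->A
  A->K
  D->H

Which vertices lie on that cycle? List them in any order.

A, B, D, F

DFS with gray/black marking from A:
A gray
  D gray
    I gray
    I black
    F gray
      B gray
        C gray
          K gray
            E gray
            E black
          K black
        C black
        L gray
          L→E: E black — skip
        L black
        B→A: A is gray → back edge
Back edge closes the cycle A → D → F → B → A; its vertices are {A, B, D, F}.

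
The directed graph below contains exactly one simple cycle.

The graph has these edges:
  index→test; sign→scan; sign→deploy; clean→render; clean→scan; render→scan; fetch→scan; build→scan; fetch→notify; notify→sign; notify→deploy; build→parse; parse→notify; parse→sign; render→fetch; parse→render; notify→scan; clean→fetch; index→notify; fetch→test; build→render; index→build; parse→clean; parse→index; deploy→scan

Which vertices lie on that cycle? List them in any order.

DFS with gray/black marking from build:
build gray
  parse gray
    index gray
      index→build: build is gray → back edge
Back edge closes the cycle build → parse → index → build; its vertices are {build, index, parse}.

build, index, parse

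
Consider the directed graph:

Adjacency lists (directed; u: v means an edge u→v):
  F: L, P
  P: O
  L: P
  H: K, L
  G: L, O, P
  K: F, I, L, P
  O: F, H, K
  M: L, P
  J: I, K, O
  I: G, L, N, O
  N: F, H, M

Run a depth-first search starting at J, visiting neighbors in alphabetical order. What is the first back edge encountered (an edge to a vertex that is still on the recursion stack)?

F→L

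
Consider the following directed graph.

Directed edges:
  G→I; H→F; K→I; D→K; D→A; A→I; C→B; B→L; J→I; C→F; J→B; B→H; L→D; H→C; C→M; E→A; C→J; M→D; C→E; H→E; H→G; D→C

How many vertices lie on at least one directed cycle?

A vertex is on a directed cycle iff it belongs to a strongly connected component of size ≥ 2 (or has a self-loop).
The vertices on cycles are {B, C, D, H, J, L, M} — 7 in total.

7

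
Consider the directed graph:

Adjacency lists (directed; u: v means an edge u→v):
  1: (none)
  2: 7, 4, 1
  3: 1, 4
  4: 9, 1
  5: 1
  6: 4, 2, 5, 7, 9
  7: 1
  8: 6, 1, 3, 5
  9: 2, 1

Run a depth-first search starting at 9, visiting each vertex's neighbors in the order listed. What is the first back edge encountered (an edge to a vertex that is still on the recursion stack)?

4->9

DFS from 9 (visiting each vertex's neighbors in the order listed); mark gray on enter, black on exit:
9 gray
  2 gray
    7 gray
      1 gray
      1 black
    7 black
    4 gray
      4→9: 9 is gray → back edge
First back edge: 4 → 9.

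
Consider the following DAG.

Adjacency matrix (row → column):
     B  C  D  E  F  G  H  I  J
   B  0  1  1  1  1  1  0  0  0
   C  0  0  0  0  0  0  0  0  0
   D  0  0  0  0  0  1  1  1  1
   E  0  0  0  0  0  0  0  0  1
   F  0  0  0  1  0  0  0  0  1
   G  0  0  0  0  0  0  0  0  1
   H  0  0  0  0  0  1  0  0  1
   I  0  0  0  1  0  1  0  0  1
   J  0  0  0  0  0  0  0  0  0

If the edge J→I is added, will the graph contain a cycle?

Adding J→I creates a cycle iff I can already reach J.
Path from I: I → J.
So I → … → J → I is a cycle.

Yes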